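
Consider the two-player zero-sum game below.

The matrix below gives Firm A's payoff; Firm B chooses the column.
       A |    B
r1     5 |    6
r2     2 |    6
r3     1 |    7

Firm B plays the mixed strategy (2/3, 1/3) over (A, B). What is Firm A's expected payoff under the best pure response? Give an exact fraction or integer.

r1: (5)·(2/3) + (6)·(1/3) = 16/3.
r2: (2)·(2/3) + (6)·(1/3) = 10/3.
r3: (1)·(2/3) + (7)·(1/3) = 3.
The best pure response is r1 with expected payoff 16/3.

16/3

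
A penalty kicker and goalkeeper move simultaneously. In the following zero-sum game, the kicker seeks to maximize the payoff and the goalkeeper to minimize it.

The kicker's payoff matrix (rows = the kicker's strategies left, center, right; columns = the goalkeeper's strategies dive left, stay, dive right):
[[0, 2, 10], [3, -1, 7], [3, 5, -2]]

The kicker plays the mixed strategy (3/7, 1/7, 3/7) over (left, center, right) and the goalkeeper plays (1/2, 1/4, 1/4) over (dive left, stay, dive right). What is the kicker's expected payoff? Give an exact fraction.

Against (1/2, 1/4, 1/4), each row's expected payoff is left: 3; center: 3; right: 9/4.
Taking the (3/7, 1/7, 3/7)-weighted average: (3/7)·(3) + (1/7)·(3) + (3/7)·(9/4) = 75/28.

75/28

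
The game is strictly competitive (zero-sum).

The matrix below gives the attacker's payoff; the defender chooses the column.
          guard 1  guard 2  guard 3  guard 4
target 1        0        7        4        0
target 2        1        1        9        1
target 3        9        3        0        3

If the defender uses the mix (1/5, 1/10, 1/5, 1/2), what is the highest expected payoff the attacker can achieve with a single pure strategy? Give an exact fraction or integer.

target 1: (0)·(1/5) + (7)·(1/10) + (4)·(1/5) + (0)·(1/2) = 3/2.
target 2: (1)·(1/5) + (1)·(1/10) + (9)·(1/5) + (1)·(1/2) = 13/5.
target 3: (9)·(1/5) + (3)·(1/10) + (0)·(1/5) + (3)·(1/2) = 18/5.
The best pure response is target 3 with expected payoff 18/5.

18/5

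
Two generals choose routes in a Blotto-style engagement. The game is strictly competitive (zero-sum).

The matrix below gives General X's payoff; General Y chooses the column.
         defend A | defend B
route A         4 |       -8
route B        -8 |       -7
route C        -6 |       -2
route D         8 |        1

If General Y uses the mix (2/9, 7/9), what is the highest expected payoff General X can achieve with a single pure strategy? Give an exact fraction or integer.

route A: (4)·(2/9) + (-8)·(7/9) = -16/3.
route B: (-8)·(2/9) + (-7)·(7/9) = -65/9.
route C: (-6)·(2/9) + (-2)·(7/9) = -26/9.
route D: (8)·(2/9) + (1)·(7/9) = 23/9.
The best pure response is route D with expected payoff 23/9.

23/9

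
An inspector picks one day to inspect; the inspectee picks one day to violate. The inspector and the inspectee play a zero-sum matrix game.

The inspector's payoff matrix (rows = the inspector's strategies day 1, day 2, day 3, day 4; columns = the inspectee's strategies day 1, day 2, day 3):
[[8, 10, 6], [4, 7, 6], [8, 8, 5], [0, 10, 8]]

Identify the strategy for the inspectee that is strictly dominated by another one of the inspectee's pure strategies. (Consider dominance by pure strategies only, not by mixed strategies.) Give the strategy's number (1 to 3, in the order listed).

2

The inspectee prefers columns that give the inspector less. Compare day 2 with day 3: 6 < 10, 6 < 7, 5 < 8, 8 < 10.
So day 3 strictly dominates day 2 for the inspectee; day 2 is strictly dominated.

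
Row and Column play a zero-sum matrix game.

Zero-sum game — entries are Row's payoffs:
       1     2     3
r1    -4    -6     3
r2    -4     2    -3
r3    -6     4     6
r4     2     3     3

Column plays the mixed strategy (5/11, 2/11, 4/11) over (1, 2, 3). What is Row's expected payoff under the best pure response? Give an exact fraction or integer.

28/11

r1: (-4)·(5/11) + (-6)·(2/11) + (3)·(4/11) = -20/11.
r2: (-4)·(5/11) + (2)·(2/11) + (-3)·(4/11) = -28/11.
r3: (-6)·(5/11) + (4)·(2/11) + (6)·(4/11) = 2/11.
r4: (2)·(5/11) + (3)·(2/11) + (3)·(4/11) = 28/11.
The best pure response is r4 with expected payoff 28/11.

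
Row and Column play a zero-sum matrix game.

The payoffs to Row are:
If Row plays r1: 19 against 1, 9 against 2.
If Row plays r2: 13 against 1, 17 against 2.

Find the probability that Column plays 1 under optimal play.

Row minima are 9 and 13, so Row's maximin is 13; column maxima are 19 and 17, so Column's minimax is 17. These differ, so the equilibrium is in mixed strategies.
Let Column play 1 with probability q. Row is indifferent when 19q + 9(1−q) = 13q + 17(1−q), giving q = 4/7.

4/7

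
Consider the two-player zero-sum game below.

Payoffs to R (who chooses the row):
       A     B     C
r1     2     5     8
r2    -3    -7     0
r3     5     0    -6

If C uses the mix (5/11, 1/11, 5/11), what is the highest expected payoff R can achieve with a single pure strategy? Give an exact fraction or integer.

r1: (2)·(5/11) + (5)·(1/11) + (8)·(5/11) = 5.
r2: (-3)·(5/11) + (-7)·(1/11) + (0)·(5/11) = -2.
r3: (5)·(5/11) + (0)·(1/11) + (-6)·(5/11) = -5/11.
The best pure response is r1 with expected payoff 5.

5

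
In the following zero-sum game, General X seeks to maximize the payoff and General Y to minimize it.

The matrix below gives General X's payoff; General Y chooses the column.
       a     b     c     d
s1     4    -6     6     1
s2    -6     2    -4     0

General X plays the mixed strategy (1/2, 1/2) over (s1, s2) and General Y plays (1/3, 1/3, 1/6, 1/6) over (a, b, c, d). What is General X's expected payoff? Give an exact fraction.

-3/4

Against (1/3, 1/3, 1/6, 1/6), each row's expected payoff is s1: 1/2; s2: -2.
Taking the (1/2, 1/2)-weighted average: (1/2)·(1/2) + (1/2)·(-2) = -3/4.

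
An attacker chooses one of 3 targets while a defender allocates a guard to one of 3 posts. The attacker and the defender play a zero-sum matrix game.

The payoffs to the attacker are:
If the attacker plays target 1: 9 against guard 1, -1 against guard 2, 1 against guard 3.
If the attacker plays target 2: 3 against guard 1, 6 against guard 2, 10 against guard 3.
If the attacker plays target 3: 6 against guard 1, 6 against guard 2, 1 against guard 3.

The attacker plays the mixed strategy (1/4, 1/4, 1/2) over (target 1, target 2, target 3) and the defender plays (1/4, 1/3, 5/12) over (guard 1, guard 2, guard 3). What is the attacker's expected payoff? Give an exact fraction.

Against (1/4, 1/3, 5/12), each row's expected payoff is target 1: 7/3; target 2: 83/12; target 3: 47/12.
Taking the (1/4, 1/4, 1/2)-weighted average: (1/4)·(7/3) + (1/4)·(83/12) + (1/2)·(47/12) = 205/48.

205/48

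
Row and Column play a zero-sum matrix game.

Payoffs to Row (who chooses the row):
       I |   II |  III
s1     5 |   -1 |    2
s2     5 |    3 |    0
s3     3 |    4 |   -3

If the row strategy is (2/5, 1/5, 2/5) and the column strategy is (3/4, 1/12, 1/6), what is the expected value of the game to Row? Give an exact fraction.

Against (3/4, 1/12, 1/6), each row's expected payoff is s1: 4; s2: 4; s3: 25/12.
Taking the (2/5, 1/5, 2/5)-weighted average: (2/5)·(4) + (1/5)·(4) + (2/5)·(25/12) = 97/30.

97/30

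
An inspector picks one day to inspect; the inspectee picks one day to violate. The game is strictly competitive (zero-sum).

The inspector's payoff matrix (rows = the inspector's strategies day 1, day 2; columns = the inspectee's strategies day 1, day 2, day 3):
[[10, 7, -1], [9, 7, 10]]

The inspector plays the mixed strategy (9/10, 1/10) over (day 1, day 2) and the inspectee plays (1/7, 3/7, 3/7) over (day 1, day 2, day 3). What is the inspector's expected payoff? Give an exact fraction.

156/35

Against (1/7, 3/7, 3/7), each row's expected payoff is day 1: 4; day 2: 60/7.
Taking the (9/10, 1/10)-weighted average: (9/10)·(4) + (1/10)·(60/7) = 156/35.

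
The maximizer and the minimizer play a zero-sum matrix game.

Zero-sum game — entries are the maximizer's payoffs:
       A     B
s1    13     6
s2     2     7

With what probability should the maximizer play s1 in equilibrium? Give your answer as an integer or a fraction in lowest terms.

5/12

Row minima are 6 and 2, so the maximizer's maximin is 6; column maxima are 13 and 7, so the minimizer's minimax is 7. These differ, so the equilibrium is in mixed strategies.
Let the maximizer play s1 with probability p. The minimizer is indifferent when 13p + 2(1−p) = 6p + 7(1−p), giving p = 5/12.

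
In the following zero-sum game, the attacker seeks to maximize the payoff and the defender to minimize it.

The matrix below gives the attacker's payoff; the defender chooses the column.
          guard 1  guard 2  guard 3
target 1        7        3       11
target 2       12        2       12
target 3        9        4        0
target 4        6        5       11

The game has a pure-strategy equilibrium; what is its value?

Row minima: 3, 2, 0, 5 → the attacker's maximin is 5.
Column maxima: 12, 5, 12 → the defender's minimax is 5.
They coincide at (target 4, guard 2), so the value is 5.

5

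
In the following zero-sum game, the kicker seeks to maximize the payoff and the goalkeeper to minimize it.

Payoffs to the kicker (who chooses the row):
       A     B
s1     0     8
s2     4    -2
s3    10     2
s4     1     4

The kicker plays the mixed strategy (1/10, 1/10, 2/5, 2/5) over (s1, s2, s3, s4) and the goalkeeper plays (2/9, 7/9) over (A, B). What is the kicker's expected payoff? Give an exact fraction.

17/5

Against (2/9, 7/9), each row's expected payoff is s1: 56/9; s2: -2/3; s3: 34/9; s4: 10/3.
Taking the (1/10, 1/10, 2/5, 2/5)-weighted average: (1/10)·(56/9) + (1/10)·(-2/3) + (2/5)·(34/9) + (2/5)·(10/3) = 17/5.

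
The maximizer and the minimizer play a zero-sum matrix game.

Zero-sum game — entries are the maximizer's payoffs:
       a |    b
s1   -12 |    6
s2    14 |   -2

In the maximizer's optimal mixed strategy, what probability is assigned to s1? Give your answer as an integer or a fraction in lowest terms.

8/17

Row minima are -12 and -2, so the maximizer's maximin is -2; column maxima are 14 and 6, so the minimizer's minimax is 6. These differ, so the equilibrium is in mixed strategies.
Let the maximizer play s1 with probability p. The minimizer is indifferent when −12p + 14(1−p) = 6p − 2(1−p), giving p = 8/17.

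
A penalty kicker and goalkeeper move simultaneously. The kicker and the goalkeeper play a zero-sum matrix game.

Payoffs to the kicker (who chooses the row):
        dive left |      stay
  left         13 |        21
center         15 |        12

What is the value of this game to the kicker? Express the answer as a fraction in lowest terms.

Row minima are 13 and 12, so the kicker's maximin is 13; column maxima are 15 and 21, so the goalkeeper's minimax is 15. These differ, so the equilibrium is in mixed strategies.
Let the kicker play left with probability p. The goalkeeper is indifferent when 13p + 15(1−p) = 21p + 12(1−p), giving p = 3/11.
Let the goalkeeper play dive left with probability q. The kicker is indifferent when 13q + 21(1−q) = 15q + 12(1−q), giving q = 9/11.
The value is 13·(9/11) + (21)·(2/11) = 159/11.

159/11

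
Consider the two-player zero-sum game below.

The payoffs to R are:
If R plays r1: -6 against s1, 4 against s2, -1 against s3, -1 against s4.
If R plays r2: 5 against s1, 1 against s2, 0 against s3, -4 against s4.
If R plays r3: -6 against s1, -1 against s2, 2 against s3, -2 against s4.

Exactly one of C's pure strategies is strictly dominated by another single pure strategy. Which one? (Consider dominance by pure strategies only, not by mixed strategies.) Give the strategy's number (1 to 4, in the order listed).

2

C prefers columns that give R less. Compare s2 with s4: -1 < 4, -4 < 1, -2 < -1.
So s4 strictly dominates s2 for C; s2 is strictly dominated.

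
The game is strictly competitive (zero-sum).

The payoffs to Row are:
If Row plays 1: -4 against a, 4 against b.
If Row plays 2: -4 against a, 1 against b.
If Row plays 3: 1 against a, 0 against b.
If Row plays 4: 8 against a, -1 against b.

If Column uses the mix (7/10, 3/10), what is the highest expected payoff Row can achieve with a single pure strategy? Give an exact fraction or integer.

53/10

1: (-4)·(7/10) + (4)·(3/10) = -8/5.
2: (-4)·(7/10) + (1)·(3/10) = -5/2.
3: (1)·(7/10) + (0)·(3/10) = 7/10.
4: (8)·(7/10) + (-1)·(3/10) = 53/10.
The best pure response is 4 with expected payoff 53/10.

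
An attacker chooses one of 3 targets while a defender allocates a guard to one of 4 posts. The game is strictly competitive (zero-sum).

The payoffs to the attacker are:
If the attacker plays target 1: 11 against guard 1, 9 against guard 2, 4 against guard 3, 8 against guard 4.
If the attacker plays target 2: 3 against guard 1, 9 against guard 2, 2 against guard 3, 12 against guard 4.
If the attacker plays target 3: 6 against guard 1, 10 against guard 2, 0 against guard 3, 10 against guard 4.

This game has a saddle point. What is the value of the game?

4

Row minima: 4, 2, 0 → the attacker's maximin is 4.
Column maxima: 11, 10, 4, 12 → the defender's minimax is 4.
They coincide at (target 1, guard 3), so the value is 4.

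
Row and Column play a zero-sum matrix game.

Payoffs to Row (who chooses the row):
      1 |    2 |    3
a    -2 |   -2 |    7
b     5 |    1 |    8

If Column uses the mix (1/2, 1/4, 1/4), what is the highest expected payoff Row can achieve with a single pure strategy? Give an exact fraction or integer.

a: (-2)·(1/2) + (-2)·(1/4) + (7)·(1/4) = 1/4.
b: (5)·(1/2) + (1)·(1/4) + (8)·(1/4) = 19/4.
The best pure response is b with expected payoff 19/4.

19/4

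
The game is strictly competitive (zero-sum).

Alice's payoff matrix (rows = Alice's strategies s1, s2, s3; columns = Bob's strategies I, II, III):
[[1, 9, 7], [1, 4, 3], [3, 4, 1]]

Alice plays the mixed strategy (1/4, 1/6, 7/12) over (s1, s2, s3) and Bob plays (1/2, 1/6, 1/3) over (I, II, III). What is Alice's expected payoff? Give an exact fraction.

209/72

Against (1/2, 1/6, 1/3), each row's expected payoff is s1: 13/3; s2: 13/6; s3: 5/2.
Taking the (1/4, 1/6, 7/12)-weighted average: (1/4)·(13/3) + (1/6)·(13/6) + (7/12)·(5/2) = 209/72.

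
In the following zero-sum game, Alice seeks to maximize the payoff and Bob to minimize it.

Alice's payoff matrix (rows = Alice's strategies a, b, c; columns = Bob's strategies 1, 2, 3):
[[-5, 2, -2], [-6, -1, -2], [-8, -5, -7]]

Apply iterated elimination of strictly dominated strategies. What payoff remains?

-5

Row c is strictly dominated by row a (-5>-8, 2>-5, -2>-7); eliminate c.
Column 3 is strictly dominated by 1 for Bob (-5<-2, -6<-2); eliminate 3.
Row b is strictly dominated by row a (-5>-6, 2>-1); eliminate b.
Column 2 is strictly dominated by 1 for Bob (-5<2); eliminate 2.
Only (a, 1) remains, with payoff -5.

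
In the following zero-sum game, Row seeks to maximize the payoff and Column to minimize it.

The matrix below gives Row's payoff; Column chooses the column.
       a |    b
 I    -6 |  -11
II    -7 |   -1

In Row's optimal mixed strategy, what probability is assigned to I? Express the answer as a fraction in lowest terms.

Row minima are -11 and -7, so Row's maximin is -7; column maxima are -6 and -1, so Column's minimax is -6. These differ, so the equilibrium is in mixed strategies.
Let Row play I with probability p. Column is indifferent when −6p − 7(1−p) = −11p − (1−p), giving p = 6/11.

6/11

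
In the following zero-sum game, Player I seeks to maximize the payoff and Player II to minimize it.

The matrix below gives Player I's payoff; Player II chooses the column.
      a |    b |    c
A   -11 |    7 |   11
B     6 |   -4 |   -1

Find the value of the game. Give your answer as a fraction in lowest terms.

-1/14

Column c is strictly dominated by b for Player II (it gives Player I more in every row).
The remaining 2×2 game on (A, B) × (a, b) has no saddle point. Let Player I play A with probability p; indifference gives −11p + 6(1−p) = 7p − 4(1−p), so p = 5/14.
Similarly Player II's optimal q on a is 11/28, and the value is -11·(11/28) + (7)·(17/28) = -1/14.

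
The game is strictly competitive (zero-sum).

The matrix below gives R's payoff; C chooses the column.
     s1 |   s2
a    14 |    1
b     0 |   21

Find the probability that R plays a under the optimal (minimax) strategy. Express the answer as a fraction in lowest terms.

21/34

Row minima are 1 and 0, so R's maximin is 1; column maxima are 14 and 21, so C's minimax is 14. These differ, so the equilibrium is in mixed strategies.
Let R play a with probability p. C is indifferent when 14p = p + 21(1−p), giving p = 21/34.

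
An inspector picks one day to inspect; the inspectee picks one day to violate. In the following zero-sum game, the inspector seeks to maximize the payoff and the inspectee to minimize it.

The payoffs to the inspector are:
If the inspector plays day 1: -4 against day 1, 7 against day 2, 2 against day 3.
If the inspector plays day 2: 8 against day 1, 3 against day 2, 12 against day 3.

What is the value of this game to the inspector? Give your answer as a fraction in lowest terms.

17/4

Column day 3 is strictly dominated by day 1 for the inspectee (it gives the inspector more in every row).
The remaining 2×2 game on (day 1, day 2) × (day 1, day 2) has no saddle point. Let the inspector play day 1 with probability p; indifference gives −4p + 8(1−p) = 7p + 3(1−p), so p = 5/16.
Similarly the inspectee's optimal q on day 1 is 1/4, and the value is -4·(1/4) + (7)·(3/4) = 17/4.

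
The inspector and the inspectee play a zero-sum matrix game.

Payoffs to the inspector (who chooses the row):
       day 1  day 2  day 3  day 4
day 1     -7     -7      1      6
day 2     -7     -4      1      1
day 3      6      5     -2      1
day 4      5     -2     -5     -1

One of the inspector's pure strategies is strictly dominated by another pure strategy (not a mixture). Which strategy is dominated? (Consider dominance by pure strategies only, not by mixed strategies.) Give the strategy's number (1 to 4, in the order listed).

Compare day 4 with day 3: 6 > 5, 5 > -2, -2 > -5, 1 > -1.
So day 3 strictly dominates day 4 for the inspector; day 4 is strictly dominated.

4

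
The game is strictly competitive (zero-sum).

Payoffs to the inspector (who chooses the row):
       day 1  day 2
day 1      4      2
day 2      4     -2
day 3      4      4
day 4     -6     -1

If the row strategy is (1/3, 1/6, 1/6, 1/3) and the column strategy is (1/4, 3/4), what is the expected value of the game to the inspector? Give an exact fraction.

Against (1/4, 3/4), each row's expected payoff is day 1: 5/2; day 2: -1/2; day 3: 4; day 4: -9/4.
Taking the (1/3, 1/6, 1/6, 1/3)-weighted average: (1/3)·(5/2) + (1/6)·(-1/2) + (1/6)·(4) + (1/3)·(-9/4) = 2/3.

2/3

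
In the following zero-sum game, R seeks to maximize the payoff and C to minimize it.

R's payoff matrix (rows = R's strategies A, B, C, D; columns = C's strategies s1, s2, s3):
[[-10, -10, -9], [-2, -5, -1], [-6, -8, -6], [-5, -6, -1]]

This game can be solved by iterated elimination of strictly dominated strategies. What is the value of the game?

Row A is strictly dominated by row B (-2>-10, -5>-10, -1>-9); eliminate A.
Column s3 is strictly dominated by s2 for C (-5<-1, -8<-6, -6<-1); eliminate s3.
Column s1 is strictly dominated by s2 for C (-5<-2, -8<-6, -6<-5); eliminate s1.
Row C is strictly dominated by row B (-5>-8); eliminate C.
Row D is strictly dominated by row B (-5>-6); eliminate D.
Only (B, s2) remains, with payoff -5.

-5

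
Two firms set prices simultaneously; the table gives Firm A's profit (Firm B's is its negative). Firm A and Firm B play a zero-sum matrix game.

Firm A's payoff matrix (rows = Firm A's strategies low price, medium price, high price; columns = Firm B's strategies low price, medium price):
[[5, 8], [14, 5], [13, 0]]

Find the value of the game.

29/4

Row high price is strictly dominated by row medium price, so Firm A never plays it.
The remaining 2×2 game on (low price, medium price) × (low price, medium price) has no saddle point. Let Firm A play low price with probability p; indifference gives 5p + 14(1−p) = 8p + 5(1−p), so p = 3/4.
Similarly Firm B's optimal q on low price is 1/4, and the value is 5·(1/4) + (8)·(3/4) = 29/4.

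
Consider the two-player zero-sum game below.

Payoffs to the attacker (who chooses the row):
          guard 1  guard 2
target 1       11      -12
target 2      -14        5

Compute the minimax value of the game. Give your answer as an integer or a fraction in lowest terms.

-113/42

Row minima are -12 and -14, so the attacker's maximin is -12; column maxima are 11 and 5, so the defender's minimax is 5. These differ, so the equilibrium is in mixed strategies.
Let the attacker play target 1 with probability p. The defender is indifferent when 11p − 14(1−p) = −12p + 5(1−p), giving p = 19/42.
Let the defender play guard 1 with probability q. The attacker is indifferent when 11q − 12(1−q) = −14q + 5(1−q), giving q = 17/42.
The value is 11·(17/42) + (-12)·(25/42) = -113/42.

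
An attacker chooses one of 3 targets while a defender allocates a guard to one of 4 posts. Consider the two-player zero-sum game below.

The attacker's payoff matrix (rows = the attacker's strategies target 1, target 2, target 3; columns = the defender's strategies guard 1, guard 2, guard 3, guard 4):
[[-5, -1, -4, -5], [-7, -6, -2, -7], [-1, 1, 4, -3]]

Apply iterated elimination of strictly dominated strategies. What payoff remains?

Column guard 2 is strictly dominated by guard 1 for the defender (-5<-1, -7<-6, -1<1); eliminate guard 2.
Column guard 3 is strictly dominated by guard 1 for the defender (-5<-4, -7<-2, -1<4); eliminate guard 3.
Row target 2 is strictly dominated by row target 1 (-5>-7, -5>-7); eliminate target 2.
Row target 1 is strictly dominated by row target 3 (-1>-5, -3>-5); eliminate target 1.
Column guard 1 is strictly dominated by guard 4 for the defender (-3<-1); eliminate guard 1.
Only (target 3, guard 4) remains, with payoff -3.

-3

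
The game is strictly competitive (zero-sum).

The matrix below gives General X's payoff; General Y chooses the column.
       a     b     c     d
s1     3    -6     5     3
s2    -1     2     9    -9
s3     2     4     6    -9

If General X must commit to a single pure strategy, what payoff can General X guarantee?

The worst-case payoff for each row is s1: -6, s2: -9, s3: -9.
The best of these is -6.

-6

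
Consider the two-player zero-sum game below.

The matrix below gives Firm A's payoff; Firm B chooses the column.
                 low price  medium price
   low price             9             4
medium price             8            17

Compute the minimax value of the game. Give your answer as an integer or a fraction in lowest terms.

Row minima are 4 and 8, so Firm A's maximin is 8; column maxima are 9 and 17, so Firm B's minimax is 9. These differ, so the equilibrium is in mixed strategies.
Let Firm A play low price with probability p. Firm B is indifferent when 9p + 8(1−p) = 4p + 17(1−p), giving p = 9/14.
Let Firm B play low price with probability q. Firm A is indifferent when 9q + 4(1−q) = 8q + 17(1−q), giving q = 13/14.
The value is 9·(13/14) + (4)·(1/14) = 121/14.

121/14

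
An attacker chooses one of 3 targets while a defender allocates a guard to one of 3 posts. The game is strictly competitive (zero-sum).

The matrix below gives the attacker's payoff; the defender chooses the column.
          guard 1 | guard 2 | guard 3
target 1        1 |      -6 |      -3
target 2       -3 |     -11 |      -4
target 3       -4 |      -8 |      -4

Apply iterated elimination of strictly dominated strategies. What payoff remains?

Row target 3 is strictly dominated by row target 1 (1>-4, -6>-8, -3>-4); eliminate target 3.
Row target 2 is strictly dominated by row target 1 (1>-3, -6>-11, -3>-4); eliminate target 2.
Column guard 3 is strictly dominated by guard 2 for the defender (-6<-3); eliminate guard 3.
Column guard 1 is strictly dominated by guard 2 for the defender (-6<1); eliminate guard 1.
Only (target 1, guard 2) remains, with payoff -6.

-6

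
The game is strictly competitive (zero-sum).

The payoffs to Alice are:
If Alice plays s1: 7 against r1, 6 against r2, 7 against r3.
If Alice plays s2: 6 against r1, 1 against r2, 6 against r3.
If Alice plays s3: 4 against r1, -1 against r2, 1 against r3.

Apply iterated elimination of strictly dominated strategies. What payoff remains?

6

Row s2 is strictly dominated by row s1 (7>6, 6>1, 7>6); eliminate s2.
Row s3 is strictly dominated by row s1 (7>4, 6>-1, 7>1); eliminate s3.
Column r3 is strictly dominated by r2 for Bob (6<7); eliminate r3.
Column r1 is strictly dominated by r2 for Bob (6<7); eliminate r1.
Only (s1, r2) remains, with payoff 6.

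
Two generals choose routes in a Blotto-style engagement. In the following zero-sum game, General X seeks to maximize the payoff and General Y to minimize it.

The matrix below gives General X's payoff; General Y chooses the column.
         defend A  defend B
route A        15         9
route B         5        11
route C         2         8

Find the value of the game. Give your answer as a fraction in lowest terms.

Row route C is strictly dominated by row route B, so General X never plays it.
The remaining 2×2 game on (route A, route B) × (defend A, defend B) has no saddle point. Let General X play route A with probability p; indifference gives 15p + 5(1−p) = 9p + 11(1−p), so p = 1/2.
Similarly General Y's optimal q on defend A is 1/6, and the value is 15·(1/6) + (9)·(5/6) = 10.

10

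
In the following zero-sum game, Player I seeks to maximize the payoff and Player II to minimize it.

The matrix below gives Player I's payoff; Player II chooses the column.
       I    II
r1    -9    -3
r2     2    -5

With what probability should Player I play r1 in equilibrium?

7/13

Row minima are -9 and -5, so Player I's maximin is -5; column maxima are 2 and -3, so Player II's minimax is -3. These differ, so the equilibrium is in mixed strategies.
Let Player I play r1 with probability p. Player II is indifferent when −9p + 2(1−p) = −3p − 5(1−p), giving p = 7/13.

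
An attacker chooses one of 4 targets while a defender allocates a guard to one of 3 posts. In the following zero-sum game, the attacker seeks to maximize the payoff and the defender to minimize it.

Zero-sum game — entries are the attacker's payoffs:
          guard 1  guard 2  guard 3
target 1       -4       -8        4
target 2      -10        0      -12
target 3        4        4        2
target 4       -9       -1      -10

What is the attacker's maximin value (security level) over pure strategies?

The worst-case payoff for each row is target 1: -8, target 2: -12, target 3: 2, target 4: -10.
The best of these is 2.

2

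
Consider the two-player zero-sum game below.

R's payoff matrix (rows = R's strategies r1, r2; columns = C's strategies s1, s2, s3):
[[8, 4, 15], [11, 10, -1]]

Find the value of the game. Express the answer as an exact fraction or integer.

Column s1 is strictly dominated by s2 for C (it gives R more in every row).
The remaining 2×2 game on (r1, r2) × (s2, s3) has no saddle point. Let R play r1 with probability p; indifference gives 4p + 10(1−p) = 15p − (1−p), so p = 1/2.
Similarly C's optimal q on s2 is 8/11, and the value is 4·(8/11) + (15)·(3/11) = 7.

7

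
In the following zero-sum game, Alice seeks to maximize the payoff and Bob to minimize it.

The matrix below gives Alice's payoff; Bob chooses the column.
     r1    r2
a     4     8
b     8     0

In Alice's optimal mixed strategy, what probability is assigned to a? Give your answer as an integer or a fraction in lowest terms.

2/3

Row minima are 4 and 0, so Alice's maximin is 4; column maxima are 8 and 8, so Bob's minimax is 8. These differ, so the equilibrium is in mixed strategies.
Let Alice play a with probability p. Bob is indifferent when 4p + 8(1−p) = 8p, giving p = 2/3.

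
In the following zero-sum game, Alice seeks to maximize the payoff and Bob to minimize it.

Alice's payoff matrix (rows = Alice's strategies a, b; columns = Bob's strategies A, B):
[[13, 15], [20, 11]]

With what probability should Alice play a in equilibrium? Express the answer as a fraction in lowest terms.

Row minima are 13 and 11, so Alice's maximin is 13; column maxima are 20 and 15, so Bob's minimax is 15. These differ, so the equilibrium is in mixed strategies.
Let Alice play a with probability p. Bob is indifferent when 13p + 20(1−p) = 15p + 11(1−p), giving p = 9/11.

9/11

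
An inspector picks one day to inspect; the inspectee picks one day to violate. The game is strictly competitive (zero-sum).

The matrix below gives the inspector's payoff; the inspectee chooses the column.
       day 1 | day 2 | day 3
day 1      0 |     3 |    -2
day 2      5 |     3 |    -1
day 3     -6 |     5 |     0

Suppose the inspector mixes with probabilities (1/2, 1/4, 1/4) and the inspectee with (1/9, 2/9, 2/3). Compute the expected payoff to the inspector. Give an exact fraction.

Against (1/9, 2/9, 2/3), each row's expected payoff is day 1: -2/3; day 2: 5/9; day 3: 4/9.
Taking the (1/2, 1/4, 1/4)-weighted average: (1/2)·(-2/3) + (1/4)·(5/9) + (1/4)·(4/9) = -1/12.

-1/12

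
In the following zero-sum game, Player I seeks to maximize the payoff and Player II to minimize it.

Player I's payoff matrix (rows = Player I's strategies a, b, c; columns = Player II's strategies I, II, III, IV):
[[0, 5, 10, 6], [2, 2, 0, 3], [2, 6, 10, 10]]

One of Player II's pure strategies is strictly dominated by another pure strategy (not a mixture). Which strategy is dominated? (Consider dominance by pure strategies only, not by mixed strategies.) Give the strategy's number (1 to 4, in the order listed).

Player II prefers columns that give Player I less. Compare IV with I: 0 < 6, 2 < 3, 2 < 10.
So I strictly dominates IV for Player II; IV is strictly dominated.

4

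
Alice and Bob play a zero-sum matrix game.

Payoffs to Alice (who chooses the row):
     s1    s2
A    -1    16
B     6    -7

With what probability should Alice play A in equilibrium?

13/30

Row minima are -1 and -7, so Alice's maximin is -1; column maxima are 6 and 16, so Bob's minimax is 6. These differ, so the equilibrium is in mixed strategies.
Let Alice play A with probability p. Bob is indifferent when −p + 6(1−p) = 16p − 7(1−p), giving p = 13/30.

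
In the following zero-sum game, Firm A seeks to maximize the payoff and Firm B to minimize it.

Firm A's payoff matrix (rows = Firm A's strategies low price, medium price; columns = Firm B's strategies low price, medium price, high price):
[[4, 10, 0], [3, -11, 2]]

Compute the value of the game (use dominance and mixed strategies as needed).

20/23

Column low price is strictly dominated by high price for Firm B (it gives Firm A more in every row).
The remaining 2×2 game on (low price, medium price) × (medium price, high price) has no saddle point. Let Firm A play low price with probability p; indifference gives 10p − 11(1−p) = 2(1−p), so p = 13/23.
Similarly Firm B's optimal q on medium price is 2/23, and the value is 10·(2/23) + (0)·(21/23) = 20/23.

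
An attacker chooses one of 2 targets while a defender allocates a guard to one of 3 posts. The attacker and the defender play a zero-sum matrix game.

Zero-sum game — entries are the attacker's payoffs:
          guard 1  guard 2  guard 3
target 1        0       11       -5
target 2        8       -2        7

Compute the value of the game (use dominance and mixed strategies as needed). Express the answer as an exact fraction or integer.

67/25

Column guard 1 is strictly dominated by guard 3 for the defender (it gives the attacker more in every row).
The remaining 2×2 game on (target 1, target 2) × (guard 2, guard 3) has no saddle point. Let the attacker play target 1 with probability p; indifference gives 11p − 2(1−p) = −5p + 7(1−p), so p = 9/25.
Similarly the defender's optimal q on guard 2 is 12/25, and the value is 11·(12/25) + (-5)·(13/25) = 67/25.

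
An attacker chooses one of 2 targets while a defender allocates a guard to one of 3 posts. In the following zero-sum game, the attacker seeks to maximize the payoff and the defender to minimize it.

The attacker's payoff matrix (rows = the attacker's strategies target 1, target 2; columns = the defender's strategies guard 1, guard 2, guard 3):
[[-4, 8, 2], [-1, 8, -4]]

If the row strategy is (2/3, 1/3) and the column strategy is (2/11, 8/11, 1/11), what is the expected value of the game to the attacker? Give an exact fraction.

Against (2/11, 8/11, 1/11), each row's expected payoff is target 1: 58/11; target 2: 58/11.
Taking the (2/3, 1/3)-weighted average: (2/3)·(58/11) + (1/3)·(58/11) = 58/11.

58/11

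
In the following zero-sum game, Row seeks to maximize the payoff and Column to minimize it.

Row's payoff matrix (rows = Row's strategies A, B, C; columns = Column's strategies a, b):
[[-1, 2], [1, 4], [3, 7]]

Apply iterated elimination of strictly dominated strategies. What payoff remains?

3

Column b is strictly dominated by a for Column (-1<2, 1<4, 3<7); eliminate b.
Row A is strictly dominated by row B (1>-1); eliminate A.
Row B is strictly dominated by row C (3>1); eliminate B.
Only (C, a) remains, with payoff 3.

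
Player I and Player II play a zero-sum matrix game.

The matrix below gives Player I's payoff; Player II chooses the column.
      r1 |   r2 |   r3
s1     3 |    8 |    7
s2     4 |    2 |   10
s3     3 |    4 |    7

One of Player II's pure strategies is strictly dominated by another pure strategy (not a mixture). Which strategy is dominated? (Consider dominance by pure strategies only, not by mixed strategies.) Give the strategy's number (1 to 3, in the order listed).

3

Player II prefers columns that give Player I less. Compare r3 with r1: 3 < 7, 4 < 10, 3 < 7.
So r1 strictly dominates r3 for Player II; r3 is strictly dominated.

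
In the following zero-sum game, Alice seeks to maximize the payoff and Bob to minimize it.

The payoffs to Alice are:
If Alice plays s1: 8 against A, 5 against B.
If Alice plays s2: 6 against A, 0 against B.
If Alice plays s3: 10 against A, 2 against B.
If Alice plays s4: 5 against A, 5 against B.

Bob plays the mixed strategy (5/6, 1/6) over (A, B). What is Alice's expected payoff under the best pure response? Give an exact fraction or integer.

26/3

s1: (8)·(5/6) + (5)·(1/6) = 15/2.
s2: (6)·(5/6) + (0)·(1/6) = 5.
s3: (10)·(5/6) + (2)·(1/6) = 26/3.
s4: (5)·(5/6) + (5)·(1/6) = 5.
The best pure response is s3 with expected payoff 26/3.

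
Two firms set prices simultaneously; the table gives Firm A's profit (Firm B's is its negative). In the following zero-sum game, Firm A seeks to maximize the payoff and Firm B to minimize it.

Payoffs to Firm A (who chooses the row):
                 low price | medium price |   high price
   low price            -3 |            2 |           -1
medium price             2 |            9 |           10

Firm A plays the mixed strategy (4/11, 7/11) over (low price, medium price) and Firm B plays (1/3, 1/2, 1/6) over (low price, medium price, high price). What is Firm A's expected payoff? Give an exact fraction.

Against (1/3, 1/2, 1/6), each row's expected payoff is low price: -1/6; medium price: 41/6.
Taking the (4/11, 7/11)-weighted average: (4/11)·(-1/6) + (7/11)·(41/6) = 283/66.

283/66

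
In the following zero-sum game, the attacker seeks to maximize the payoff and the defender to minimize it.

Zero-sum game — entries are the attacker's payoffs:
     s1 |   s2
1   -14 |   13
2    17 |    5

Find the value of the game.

Row minima are -14 and 5, so the attacker's maximin is 5; column maxima are 17 and 13, so the defender's minimax is 13. These differ, so the equilibrium is in mixed strategies.
Let the attacker play 1 with probability p. The defender is indifferent when −14p + 17(1−p) = 13p + 5(1−p), giving p = 4/13.
Let the defender play s1 with probability q. The attacker is indifferent when −14q + 13(1−q) = 17q + 5(1−q), giving q = 8/39.
The value is -14·(8/39) + (13)·(31/39) = 97/13.

97/13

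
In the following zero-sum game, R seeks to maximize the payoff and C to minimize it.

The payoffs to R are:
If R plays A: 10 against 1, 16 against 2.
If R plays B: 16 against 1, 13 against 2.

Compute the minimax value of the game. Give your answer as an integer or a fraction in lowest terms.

14

Row minima are 10 and 13, so R's maximin is 13; column maxima are 16 and 16, so C's minimax is 16. These differ, so the equilibrium is in mixed strategies.
Let R play A with probability p. C is indifferent when 10p + 16(1−p) = 16p + 13(1−p), giving p = 1/3.
Let C play 1 with probability q. R is indifferent when 10q + 16(1−q) = 16q + 13(1−q), giving q = 1/3.
The value is 10·(1/3) + (16)·(2/3) = 14.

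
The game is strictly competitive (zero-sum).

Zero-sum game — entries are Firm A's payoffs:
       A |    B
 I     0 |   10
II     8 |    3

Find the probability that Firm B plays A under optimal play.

Row minima are 0 and 3, so Firm A's maximin is 3; column maxima are 8 and 10, so Firm B's minimax is 8. These differ, so the equilibrium is in mixed strategies.
Let Firm B play A with probability q. Firm A is indifferent when 10(1−q) = 8q + 3(1−q), giving q = 7/15.

7/15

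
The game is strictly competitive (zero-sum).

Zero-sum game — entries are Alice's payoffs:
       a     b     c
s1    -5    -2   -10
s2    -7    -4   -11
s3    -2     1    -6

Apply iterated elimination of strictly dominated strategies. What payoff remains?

Row s1 is strictly dominated by row s3 (-2>-5, 1>-2, -6>-10); eliminate s1.
Column a is strictly dominated by c for Bob (-11<-7, -6<-2); eliminate a.
Column b is strictly dominated by c for Bob (-11<-4, -6<1); eliminate b.
Row s2 is strictly dominated by row s3 (-6>-11); eliminate s2.
Only (s3, c) remains, with payoff -6.

-6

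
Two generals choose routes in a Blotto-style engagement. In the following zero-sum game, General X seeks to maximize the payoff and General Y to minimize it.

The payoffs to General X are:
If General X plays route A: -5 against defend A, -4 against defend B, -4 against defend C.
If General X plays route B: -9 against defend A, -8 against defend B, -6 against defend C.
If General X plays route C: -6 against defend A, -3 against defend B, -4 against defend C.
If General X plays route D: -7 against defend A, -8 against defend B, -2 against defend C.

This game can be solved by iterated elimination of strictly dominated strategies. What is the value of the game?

Row route B is strictly dominated by row route A (-5>-9, -4>-8, -4>-6); eliminate route B.
Column defend C is strictly dominated by defend A for General Y (-5<-4, -6<-4, -7<-2); eliminate defend C.
Row route D is strictly dominated by row route A (-5>-7, -4>-8); eliminate route D.
Column defend B is strictly dominated by defend A for General Y (-5<-4, -6<-3); eliminate defend B.
Row route C is strictly dominated by row route A (-5>-6); eliminate route C.
Only (route A, defend A) remains, with payoff -5.

-5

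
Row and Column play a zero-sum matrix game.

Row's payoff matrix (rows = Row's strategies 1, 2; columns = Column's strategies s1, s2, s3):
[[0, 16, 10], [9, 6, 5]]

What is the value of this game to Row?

Column s2 is strictly dominated by s3 for Column (it gives Row more in every row).
The remaining 2×2 game on (1, 2) × (s1, s3) has no saddle point. Let Row play 1 with probability p; indifference gives 9(1−p) = 10p + 5(1−p), so p = 2/7.
Similarly Column's optimal q on s1 is 5/14, and the value is 0·(5/14) + (10)·(9/14) = 45/7.

45/7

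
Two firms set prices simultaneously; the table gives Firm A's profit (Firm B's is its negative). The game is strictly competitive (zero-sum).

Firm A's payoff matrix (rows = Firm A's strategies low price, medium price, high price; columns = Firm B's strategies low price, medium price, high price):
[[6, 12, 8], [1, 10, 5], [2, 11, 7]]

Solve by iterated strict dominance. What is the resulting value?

6

Column medium price is strictly dominated by low price for Firm B (6<12, 1<10, 2<11); eliminate medium price.
Column high price is strictly dominated by low price for Firm B (6<8, 1<5, 2<7); eliminate high price.
Row high price is strictly dominated by row low price (6>2); eliminate high price.
Row medium price is strictly dominated by row low price (6>1); eliminate medium price.
Only (low price, low price) remains, with payoff 6.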